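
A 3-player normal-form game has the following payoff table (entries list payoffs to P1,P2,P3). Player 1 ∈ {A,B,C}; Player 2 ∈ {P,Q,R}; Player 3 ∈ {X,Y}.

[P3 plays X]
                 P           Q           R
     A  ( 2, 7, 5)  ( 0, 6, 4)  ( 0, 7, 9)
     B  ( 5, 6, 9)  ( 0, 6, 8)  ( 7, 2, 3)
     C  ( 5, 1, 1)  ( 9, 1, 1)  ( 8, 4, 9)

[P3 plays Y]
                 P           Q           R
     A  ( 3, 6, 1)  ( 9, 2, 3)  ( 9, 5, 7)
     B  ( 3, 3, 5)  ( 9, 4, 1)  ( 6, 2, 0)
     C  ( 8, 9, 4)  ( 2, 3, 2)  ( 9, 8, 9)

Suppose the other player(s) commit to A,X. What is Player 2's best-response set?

u_2(P vs A,X) = 7
u_2(Q vs A,X) = 6
u_2(R vs A,X) = 7
max payoff 7 at {P,R}

P2 best: {P,R}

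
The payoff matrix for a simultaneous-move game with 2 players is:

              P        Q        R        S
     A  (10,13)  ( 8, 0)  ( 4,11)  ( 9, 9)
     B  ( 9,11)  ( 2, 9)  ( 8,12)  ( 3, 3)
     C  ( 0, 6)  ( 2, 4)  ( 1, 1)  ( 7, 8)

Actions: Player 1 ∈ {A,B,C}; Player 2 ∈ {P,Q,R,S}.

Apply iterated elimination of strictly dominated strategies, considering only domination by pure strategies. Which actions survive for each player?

P1 drop C (A beats it: P:10>0 Q:8>2 R:4>1 S:9>7)
P2 drop Q (P beats it: A:13>0 B:11>9)
P2 drop S (P beats it: A:13>9 B:11>3)
P1→{A,B} P2→{P,R}

Survivors P1:{A,B} P2:{P,R}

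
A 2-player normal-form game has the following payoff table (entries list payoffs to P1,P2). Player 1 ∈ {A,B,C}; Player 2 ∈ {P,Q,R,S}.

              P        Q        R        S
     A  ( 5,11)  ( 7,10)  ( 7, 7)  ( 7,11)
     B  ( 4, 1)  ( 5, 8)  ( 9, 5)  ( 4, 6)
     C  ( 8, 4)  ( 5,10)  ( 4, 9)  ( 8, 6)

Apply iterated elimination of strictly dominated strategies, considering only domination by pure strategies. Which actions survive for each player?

P2 drop R (Q beats it: A:10>7 B:8>5 C:10>9)
P1 drop B (A beats it: P:5>4 Q:7>5 S:7>4)
P1→{A,C} P2→{P,Q,S}

IESDS → P1:{A,C} P2:{P,Q,S}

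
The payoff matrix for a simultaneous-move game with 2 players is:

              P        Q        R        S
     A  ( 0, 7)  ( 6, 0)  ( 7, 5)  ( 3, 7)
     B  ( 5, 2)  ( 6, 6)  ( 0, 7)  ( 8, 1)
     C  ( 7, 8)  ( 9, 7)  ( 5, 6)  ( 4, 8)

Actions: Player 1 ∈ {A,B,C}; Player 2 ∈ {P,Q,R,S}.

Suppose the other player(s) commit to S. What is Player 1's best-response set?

u_1(A vs S) = 3
u_1(B vs S) = 8
u_1(C vs S) = 4
max payoff 8 at {B}

BR_1 = {B}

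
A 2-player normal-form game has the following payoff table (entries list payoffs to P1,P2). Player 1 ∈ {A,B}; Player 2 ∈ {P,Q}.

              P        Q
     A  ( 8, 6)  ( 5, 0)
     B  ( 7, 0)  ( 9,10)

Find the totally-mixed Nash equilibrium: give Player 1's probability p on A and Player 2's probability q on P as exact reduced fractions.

(p,q) = (5/8, 4/5)

P1 indiff ⇒ q·8+(1-q)·5 = q·7+(1-q)·9 ⇒ q(1) = (1-q)(4) ⇒ q = 4/5
P2 indiff ⇒ p·6+(1-p)·0 = p·0+(1-p)·10 ⇒ p(6) = (1-p)(10) ⇒ p = 5/8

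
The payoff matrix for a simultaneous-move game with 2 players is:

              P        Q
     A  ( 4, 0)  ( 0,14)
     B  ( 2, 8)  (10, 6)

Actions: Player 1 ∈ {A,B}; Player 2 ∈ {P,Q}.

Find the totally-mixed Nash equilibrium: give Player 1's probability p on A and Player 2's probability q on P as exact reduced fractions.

(p,q) = (1/8, 5/6)

P1 indiff ⇒ q·4+(1-q)·0 = q·2+(1-q)·10 ⇒ q(2) = (1-q)(10) ⇒ q = 5/6
P2 indiff ⇒ p·0+(1-p)·8 = p·14+(1-p)·6 ⇒ p(-14) = (1-p)(-2) ⇒ p = 1/8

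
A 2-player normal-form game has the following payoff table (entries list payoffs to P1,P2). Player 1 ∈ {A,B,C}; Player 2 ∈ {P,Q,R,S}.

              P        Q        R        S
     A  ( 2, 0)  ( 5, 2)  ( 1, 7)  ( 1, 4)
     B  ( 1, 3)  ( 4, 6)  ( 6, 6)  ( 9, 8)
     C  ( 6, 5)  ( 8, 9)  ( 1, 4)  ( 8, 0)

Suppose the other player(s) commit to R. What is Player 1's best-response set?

u_1(A vs R) = 1
u_1(B vs R) = 6
u_1(C vs R) = 1
max payoff 6 at {B}

P1 best: {B}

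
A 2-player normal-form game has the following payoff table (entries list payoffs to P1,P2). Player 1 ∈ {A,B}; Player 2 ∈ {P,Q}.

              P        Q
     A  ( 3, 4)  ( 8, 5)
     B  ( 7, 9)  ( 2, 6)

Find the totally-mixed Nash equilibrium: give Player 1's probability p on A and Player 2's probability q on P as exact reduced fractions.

P1 indiff ⇒ q·3+(1-q)·8 = q·7+(1-q)·2 ⇒ q(-4) = (1-q)(-6) ⇒ q = 3/5
P2 indiff ⇒ p·4+(1-p)·9 = p·5+(1-p)·6 ⇒ p(-1) = (1-p)(-3) ⇒ p = 3/4

(p,q) = (3/4, 3/5)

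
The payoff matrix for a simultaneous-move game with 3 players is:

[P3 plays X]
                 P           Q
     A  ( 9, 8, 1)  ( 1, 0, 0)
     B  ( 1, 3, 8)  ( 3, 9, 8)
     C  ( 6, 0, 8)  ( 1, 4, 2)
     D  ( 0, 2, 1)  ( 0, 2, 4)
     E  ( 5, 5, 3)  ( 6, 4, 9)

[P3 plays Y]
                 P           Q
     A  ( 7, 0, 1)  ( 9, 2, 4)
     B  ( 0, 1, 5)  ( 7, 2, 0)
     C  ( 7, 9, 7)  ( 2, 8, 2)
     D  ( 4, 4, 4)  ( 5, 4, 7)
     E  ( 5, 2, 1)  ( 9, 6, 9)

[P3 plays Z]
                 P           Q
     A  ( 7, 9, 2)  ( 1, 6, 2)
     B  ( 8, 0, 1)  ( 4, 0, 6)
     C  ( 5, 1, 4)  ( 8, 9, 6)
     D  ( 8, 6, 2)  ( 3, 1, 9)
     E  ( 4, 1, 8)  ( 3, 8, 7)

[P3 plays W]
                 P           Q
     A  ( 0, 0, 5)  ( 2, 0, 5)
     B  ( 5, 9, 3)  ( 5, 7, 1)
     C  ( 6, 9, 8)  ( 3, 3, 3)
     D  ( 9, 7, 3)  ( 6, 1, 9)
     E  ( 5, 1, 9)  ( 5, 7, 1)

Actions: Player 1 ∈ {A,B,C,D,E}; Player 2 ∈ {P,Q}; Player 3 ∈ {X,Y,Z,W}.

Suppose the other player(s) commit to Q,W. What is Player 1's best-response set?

u_1(A vs Q,W) = 2
u_1(B vs Q,W) = 5
u_1(C vs Q,W) = 3
u_1(D vs Q,W) = 6
u_1(E vs Q,W) = 5
max payoff 6 at {D}

argmax u_1 = {D}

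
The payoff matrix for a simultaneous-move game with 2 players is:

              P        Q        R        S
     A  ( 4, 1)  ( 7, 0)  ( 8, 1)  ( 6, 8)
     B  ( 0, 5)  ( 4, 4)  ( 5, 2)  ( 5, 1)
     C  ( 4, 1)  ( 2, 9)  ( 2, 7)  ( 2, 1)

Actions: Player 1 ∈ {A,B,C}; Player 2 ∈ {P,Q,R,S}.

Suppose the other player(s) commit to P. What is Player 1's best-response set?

u_1(A vs P) = 4
u_1(B vs P) = 0
u_1(C vs P) = 4
max payoff 4 at {A,C}

argmax u_1 = {A,C}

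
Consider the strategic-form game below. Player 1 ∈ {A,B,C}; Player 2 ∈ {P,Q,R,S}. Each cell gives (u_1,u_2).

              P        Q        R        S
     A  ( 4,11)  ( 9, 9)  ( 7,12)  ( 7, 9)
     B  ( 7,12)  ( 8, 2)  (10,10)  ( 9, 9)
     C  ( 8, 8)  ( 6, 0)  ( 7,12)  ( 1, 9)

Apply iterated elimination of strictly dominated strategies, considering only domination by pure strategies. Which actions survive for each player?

Survivors P1:{B,C} P2:{P,R}

P2 drop Q (P beats it: A:11>9 B:12>2 C:8>0)
P1 drop A (B beats it: P:7>4 R:10>7 S:9>7)
P2 drop S (R beats it: B:10>9 C:12>9)
P1→{B,C} P2→{P,R}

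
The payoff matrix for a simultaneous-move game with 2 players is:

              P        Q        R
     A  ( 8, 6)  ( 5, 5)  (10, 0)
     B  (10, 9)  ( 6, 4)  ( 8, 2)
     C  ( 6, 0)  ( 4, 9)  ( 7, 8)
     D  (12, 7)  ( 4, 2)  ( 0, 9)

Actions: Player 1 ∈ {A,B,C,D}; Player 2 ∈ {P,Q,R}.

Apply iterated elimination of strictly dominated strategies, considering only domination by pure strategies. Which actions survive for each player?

P1 drop C (A beats it: P:8>6 Q:5>4 R:10>7)
P2 drop Q (P beats it: A:6>5 B:9>4 D:7>2)
P1→{A,B,D} P2→{P,R}

IESDS → P1:{A,B,D} P2:{P,R}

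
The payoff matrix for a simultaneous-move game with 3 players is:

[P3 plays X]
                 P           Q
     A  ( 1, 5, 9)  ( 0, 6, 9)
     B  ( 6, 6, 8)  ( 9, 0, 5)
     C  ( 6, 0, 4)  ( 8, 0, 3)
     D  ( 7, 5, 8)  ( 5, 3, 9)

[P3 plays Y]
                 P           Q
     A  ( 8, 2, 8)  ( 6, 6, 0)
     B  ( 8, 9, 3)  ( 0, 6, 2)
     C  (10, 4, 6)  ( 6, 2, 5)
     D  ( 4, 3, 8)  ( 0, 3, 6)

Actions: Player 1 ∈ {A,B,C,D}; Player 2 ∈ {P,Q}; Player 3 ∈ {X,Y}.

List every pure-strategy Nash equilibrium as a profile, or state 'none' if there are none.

PSNE = {(C,P,Y), (D,P,X)}

(A,P,X): not NE [P1→D gives 7>1; P2→Q gives 6>5]
(A,P,Y): not NE [P1→C gives 10>8; P2→Q gives 6>2; P3→X gives 9>8]
(A,Q,X): not NE [P1→B gives 9>0]
(A,Q,Y): not NE [P3→X gives 9>0]
(B,P,X): not NE [P1→D gives 7>6]
(B,P,Y): not NE [P1→C gives 10>8; P3→X gives 8>3]
(B,Q,X): not NE [P2→P gives 6>0]
(B,Q,Y): not NE [P1→C gives 6>0; P2→P gives 9>6; P3→X gives 5>2]
(C,P,X): not NE [P1→D gives 7>6; P3→Y gives 6>4]
(C,P,Y): NE
(C,Q,X): not NE [P1→B gives 9>8; P3→Y gives 5>3]
(C,Q,Y): not NE [P2→P gives 4>2]
(D,P,X): NE
(D,P,Y): not NE [P1→C gives 10>4]
(D,Q,X): not NE [P1→B gives 9>5; P2→P gives 5>3]
(D,Q,Y): not NE [P1→C gives 6>0; P3→X gives 9>6]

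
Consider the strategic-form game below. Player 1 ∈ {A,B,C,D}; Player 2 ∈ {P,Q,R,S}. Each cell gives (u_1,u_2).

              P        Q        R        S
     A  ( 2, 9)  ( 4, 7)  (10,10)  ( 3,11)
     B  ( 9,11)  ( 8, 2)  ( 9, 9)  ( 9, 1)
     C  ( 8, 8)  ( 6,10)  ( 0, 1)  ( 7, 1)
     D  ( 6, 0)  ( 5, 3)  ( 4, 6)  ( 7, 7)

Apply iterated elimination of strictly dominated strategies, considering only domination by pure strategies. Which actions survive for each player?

Remaining: P1:{A,B} P2:{P,R,S}

P1 drop C (B beats it: P:9>8 Q:8>6 R:9>0 S:9>7)
P1 drop D (B beats it: P:9>6 Q:8>5 R:9>4 S:9>7)
P2 drop Q (P beats it: A:9>7 B:11>2)
P1→{A,B} P2→{P,R,S}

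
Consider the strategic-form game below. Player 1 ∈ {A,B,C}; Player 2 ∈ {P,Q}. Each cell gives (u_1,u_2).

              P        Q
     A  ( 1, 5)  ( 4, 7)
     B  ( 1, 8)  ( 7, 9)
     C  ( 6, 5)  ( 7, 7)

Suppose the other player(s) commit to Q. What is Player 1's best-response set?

P1 best: {B,C}

u_1(A vs Q) = 4
u_1(B vs Q) = 7
u_1(C vs Q) = 7
max payoff 7 at {B,C}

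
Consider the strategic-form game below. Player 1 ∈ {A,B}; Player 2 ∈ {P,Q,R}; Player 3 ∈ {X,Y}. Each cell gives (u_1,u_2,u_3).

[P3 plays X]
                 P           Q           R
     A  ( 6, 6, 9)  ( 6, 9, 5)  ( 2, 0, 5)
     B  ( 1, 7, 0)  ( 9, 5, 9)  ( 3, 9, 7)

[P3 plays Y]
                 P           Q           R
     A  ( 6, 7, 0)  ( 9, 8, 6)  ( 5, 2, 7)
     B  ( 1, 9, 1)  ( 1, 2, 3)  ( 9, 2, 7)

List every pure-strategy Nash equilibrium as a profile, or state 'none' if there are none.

(A,P,X): not NE [P2→Q gives 9>6]
(A,P,Y): not NE [P2→Q gives 8>7; P3→X gives 9>0]
(A,Q,X): not NE [P1→B gives 9>6; P3→Y gives 6>5]
(A,Q,Y): NE
(A,R,X): not NE [P1→B gives 3>2; P2→Q gives 9>0; P3→Y gives 7>5]
(A,R,Y): not NE [P1→B gives 9>5; P2→Q gives 8>2]
(B,P,X): not NE [P1→A gives 6>1; P2→R gives 9>7; P3→Y gives 1>0]
(B,P,Y): not NE [P1→A gives 6>1]
(B,Q,X): not NE [P2→R gives 9>5]
(B,Q,Y): not NE [P1→A gives 9>1; P2→P gives 9>2; P3→X gives 9>3]
(B,R,X): NE
(B,R,Y): not NE [P2→P gives 9>2]

NE set: (A,Q,Y), (B,R,X)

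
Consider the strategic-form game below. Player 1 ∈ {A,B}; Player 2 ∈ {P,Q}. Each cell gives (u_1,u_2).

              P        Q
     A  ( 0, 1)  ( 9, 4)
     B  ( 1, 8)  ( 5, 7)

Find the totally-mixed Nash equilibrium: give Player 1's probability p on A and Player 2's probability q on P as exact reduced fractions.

(p,q) = (1/4, 4/5)

P1 indiff ⇒ q·0+(1-q)·9 = q·1+(1-q)·5 ⇒ q(-1) = (1-q)(-4) ⇒ q = 4/5
P2 indiff ⇒ p·1+(1-p)·8 = p·4+(1-p)·7 ⇒ p(-3) = (1-p)(-1) ⇒ p = 1/4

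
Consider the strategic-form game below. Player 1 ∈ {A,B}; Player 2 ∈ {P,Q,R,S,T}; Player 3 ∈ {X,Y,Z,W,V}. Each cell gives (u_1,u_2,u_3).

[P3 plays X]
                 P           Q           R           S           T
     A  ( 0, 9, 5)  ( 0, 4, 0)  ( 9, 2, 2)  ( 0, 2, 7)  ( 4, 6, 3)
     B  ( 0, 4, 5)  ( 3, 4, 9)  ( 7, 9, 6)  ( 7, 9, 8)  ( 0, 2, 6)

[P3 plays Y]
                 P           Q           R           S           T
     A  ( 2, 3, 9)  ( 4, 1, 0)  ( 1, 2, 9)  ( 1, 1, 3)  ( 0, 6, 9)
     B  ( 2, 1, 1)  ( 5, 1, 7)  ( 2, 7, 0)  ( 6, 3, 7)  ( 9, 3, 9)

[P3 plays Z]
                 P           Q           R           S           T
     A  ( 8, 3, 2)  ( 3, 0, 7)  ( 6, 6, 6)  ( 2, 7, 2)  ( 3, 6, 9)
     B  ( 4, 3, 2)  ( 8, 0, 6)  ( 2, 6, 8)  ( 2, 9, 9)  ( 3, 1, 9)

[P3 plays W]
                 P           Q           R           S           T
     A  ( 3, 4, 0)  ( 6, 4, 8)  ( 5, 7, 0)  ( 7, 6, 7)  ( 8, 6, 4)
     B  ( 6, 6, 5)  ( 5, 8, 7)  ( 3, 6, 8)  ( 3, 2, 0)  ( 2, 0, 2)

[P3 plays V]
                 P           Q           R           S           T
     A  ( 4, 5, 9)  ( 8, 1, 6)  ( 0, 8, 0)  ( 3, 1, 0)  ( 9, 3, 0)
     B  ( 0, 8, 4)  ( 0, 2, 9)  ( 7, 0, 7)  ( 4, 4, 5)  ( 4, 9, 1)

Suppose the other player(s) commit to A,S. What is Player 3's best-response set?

P3 best: {X,W}

u_3(X vs A,S) = 7
u_3(Y vs A,S) = 3
u_3(Z vs A,S) = 2
u_3(W vs A,S) = 7
u_3(V vs A,S) = 0
max payoff 7 at {X,W}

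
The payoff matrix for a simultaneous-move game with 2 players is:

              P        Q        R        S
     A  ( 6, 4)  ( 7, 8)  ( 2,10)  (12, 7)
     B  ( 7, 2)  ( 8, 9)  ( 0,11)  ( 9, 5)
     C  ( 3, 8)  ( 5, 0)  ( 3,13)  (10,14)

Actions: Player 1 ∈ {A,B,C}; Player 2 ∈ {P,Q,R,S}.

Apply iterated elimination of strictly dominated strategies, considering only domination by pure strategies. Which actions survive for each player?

P2 drop P (R beats it: A:10>4 B:11>2 C:13>8)
P2 drop Q (R beats it: A:10>8 B:11>9 C:13>0)
P1 drop B (A beats it: R:2>0 S:12>9)
P1→{A,C} P2→{R,S}

IESDS → P1:{A,C} P2:{R,S}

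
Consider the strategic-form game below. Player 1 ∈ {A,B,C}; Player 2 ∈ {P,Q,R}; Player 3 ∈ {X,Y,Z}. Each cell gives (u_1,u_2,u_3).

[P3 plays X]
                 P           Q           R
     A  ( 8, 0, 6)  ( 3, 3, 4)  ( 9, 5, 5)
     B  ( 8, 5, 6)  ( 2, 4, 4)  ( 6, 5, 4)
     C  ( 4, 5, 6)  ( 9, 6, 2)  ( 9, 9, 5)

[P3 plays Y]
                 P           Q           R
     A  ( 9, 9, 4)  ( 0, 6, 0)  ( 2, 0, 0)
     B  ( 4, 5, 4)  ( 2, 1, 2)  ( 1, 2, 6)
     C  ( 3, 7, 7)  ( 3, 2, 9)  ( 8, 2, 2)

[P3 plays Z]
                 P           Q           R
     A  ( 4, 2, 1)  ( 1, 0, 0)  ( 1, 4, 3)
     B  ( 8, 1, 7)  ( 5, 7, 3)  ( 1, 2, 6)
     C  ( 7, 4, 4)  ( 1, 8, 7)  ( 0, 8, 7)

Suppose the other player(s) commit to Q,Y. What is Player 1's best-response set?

u_1(A vs Q,Y) = 0
u_1(B vs Q,Y) = 2
u_1(C vs Q,Y) = 3
max payoff 3 at {C}

BR_1 = {C}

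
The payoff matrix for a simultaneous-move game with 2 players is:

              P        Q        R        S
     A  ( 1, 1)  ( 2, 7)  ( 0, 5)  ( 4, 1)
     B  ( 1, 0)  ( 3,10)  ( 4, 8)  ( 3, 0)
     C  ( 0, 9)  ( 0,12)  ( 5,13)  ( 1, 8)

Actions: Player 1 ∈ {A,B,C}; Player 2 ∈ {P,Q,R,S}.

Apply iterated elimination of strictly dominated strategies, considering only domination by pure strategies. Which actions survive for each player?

P2 drop P (Q beats it: A:7>1 B:10>0 C:12>9)
P2 drop S (Q beats it: A:7>1 B:10>0 C:12>8)
P1 drop A (B beats it: Q:3>2 R:4>0)
P1→{B,C} P2→{Q,R}

Remaining: P1:{B,C} P2:{Q,R}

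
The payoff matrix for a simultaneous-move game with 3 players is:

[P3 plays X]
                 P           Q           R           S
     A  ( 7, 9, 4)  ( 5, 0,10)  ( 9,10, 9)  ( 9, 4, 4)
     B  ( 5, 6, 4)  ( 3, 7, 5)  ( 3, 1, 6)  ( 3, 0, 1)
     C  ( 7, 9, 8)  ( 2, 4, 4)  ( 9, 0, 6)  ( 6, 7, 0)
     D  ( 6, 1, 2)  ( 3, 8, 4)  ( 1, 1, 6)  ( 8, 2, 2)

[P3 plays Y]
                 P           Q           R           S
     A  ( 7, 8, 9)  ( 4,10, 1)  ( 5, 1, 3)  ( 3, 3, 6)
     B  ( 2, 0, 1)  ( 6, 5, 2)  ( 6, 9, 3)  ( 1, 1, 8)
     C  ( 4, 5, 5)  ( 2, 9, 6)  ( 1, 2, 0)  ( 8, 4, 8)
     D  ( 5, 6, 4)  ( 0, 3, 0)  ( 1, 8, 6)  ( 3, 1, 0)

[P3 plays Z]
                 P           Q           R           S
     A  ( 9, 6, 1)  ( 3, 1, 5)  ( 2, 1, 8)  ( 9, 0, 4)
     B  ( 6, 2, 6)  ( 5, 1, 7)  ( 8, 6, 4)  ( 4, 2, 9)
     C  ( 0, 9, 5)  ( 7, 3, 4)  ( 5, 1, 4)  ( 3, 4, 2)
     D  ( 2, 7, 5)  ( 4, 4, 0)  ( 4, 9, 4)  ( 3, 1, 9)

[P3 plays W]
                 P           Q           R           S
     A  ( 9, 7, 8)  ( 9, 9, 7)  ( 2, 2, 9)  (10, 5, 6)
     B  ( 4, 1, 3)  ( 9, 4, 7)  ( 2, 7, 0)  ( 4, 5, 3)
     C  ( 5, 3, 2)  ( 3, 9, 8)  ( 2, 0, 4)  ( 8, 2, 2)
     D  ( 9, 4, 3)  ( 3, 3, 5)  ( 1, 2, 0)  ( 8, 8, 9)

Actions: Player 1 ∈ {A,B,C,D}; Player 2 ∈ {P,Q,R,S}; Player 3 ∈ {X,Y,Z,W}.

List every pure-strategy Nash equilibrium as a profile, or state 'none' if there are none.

PSNE = {(A,R,X), (C,P,X)}

(A,P,X): not NE [P2→R gives 10>9; P3→Y gives 9>4]
(A,P,Y): not NE [P2→Q gives 10>8]
(A,P,Z): not NE [P3→Y gives 9>1]
(A,P,W): not NE [P2→Q gives 9>7; P3→Y gives 9>8]
(A,Q,X): not NE [P2→R gives 10>0]
(A,Q,Y): not NE [P1→B gives 6>4; P3→X gives 10>1]
(A,Q,Z): not NE [P1→C gives 7>3; P2→P gives 6>1; P3→X gives 10>5]
(A,Q,W): not NE [P3→X gives 10>7]
(A,R,X): NE
(A,R,Y): not NE [P1→B gives 6>5; P2→Q gives 10>1; P3→W gives 9>3]
(A,R,Z): not NE [P1→B gives 8>2; P2→P gives 6>1; P3→W gives 9>8]
(A,R,W): not NE [P2→Q gives 9>2]
(A,S,X): not NE [P2→R gives 10>4; P3→W gives 6>4]
(A,S,Y): not NE [P1→C gives 8>3; P2→Q gives 10>3]
(A,S,Z): not NE [P2→P gives 6>0; P3→W gives 6>4]
(A,S,W): not NE [P2→Q gives 9>5]
(B,P,X): not NE [P1→C gives 7>5; P2→Q gives 7>6; P3→Z gives 6>4]
(B,P,Y): not NE [P1→A gives 7>2; P2→R gives 9>0; P3→Z gives 6>1]
(B,P,Z): not NE [P1→A gives 9>6; P2→R gives 6>2]
(B,P,W): not NE [P1→D gives 9>4; P2→R gives 7>1; P3→Z gives 6>3]
(B,Q,X): not NE [P1→A gives 5>3; P3→W gives 7>5]
(B,Q,Y): not NE [P2→R gives 9>5; P3→W gives 7>2]
(B,Q,Z): not NE [P1→C gives 7>5; P2→R gives 6>1]
(B,Q,W): not NE [P2→R gives 7>4]
(B,R,X): not NE [P1→C gives 9>3; P2→Q gives 7>1]
(B,R,Y): not NE [P3→X gives 6>3]
(B,R,Z): not NE [P3→X gives 6>4]
(B,R,W): not NE [P3→X gives 6>0]
(B,S,X): not NE [P1→A gives 9>3; P2→Q gives 7>0; P3→Z gives 9>1]
(B,S,Y): not NE [P1→C gives 8>1; P2→R gives 9>1; P3→Z gives 9>8]
(B,S,Z): not NE [P1→A gives 9>4; P2→R gives 6>2]
(B,S,W): not NE [P1→A gives 10>4; P2→R gives 7>5; P3→Z gives 9>3]
(C,P,X): NE
(C,P,Y): not NE [P1→A gives 7>4; P2→Q gives 9>5; P3→X gives 8>5]
(C,P,Z): not NE [P1→A gives 9>0; P3→X gives 8>5]
(C,P,W): not NE [P1→D gives 9>5; P2→Q gives 9>3; P3→X gives 8>2]
(C,Q,X): not NE [P1→A gives 5>2; P2→P gives 9>4; P3→W gives 8>4]
(C,Q,Y): not NE [P1→B gives 6>2; P3→W gives 8>6]
(C,Q,Z): not NE [P2→P gives 9>3; P3→W gives 8>4]
(C,Q,W): not NE [P1→B gives 9>3]
(C,R,X): not NE [P2→P gives 9>0]
(C,R,Y): not NE [P1→B gives 6>1; P2→Q gives 9>2; P3→X gives 6>0]
(C,R,Z): not NE [P1→B gives 8>5; P2→P gives 9>1; P3→X gives 6>4]
(C,R,W): not NE [P2→Q gives 9>0; P3→X gives 6>4]
(C,S,X): not NE [P1→A gives 9>6; P2→P gives 9>7; P3→Y gives 8>0]
(C,S,Y): not NE [P2→Q gives 9>4]
(C,S,Z): not NE [P1→A gives 9>3; P2→P gives 9>4; P3→Y gives 8>2]
(C,S,W): not NE [P1→A gives 10>8; P2→Q gives 9>2; P3→Y gives 8>2]
(D,P,X): not NE [P1→C gives 7>6; P2→Q gives 8>1; P3→Z gives 5>2]
(D,P,Y): not NE [P1→A gives 7>5; P2→R gives 8>6; P3→Z gives 5>4]
(D,P,Z): not NE [P1→A gives 9>2; P2→R gives 9>7]
(D,P,W): not NE [P2→S gives 8>4; P3→Z gives 5>3]
(D,Q,X): not NE [P1→A gives 5>3; P3→W gives 5>4]
(D,Q,Y): not NE [P1→B gives 6>0; P2→R gives 8>3; P3→W gives 5>0]
(D,Q,Z): not NE [P1→C gives 7>4; P2→R gives 9>4; P3→W gives 5>0]
(D,Q,W): not NE [P1→B gives 9>3; P2→S gives 8>3]
(D,R,X): not NE [P1→C gives 9>1; P2→Q gives 8>1]
(D,R,Y): not NE [P1→B gives 6>1]
(D,R,Z): not NE [P1→B gives 8>4; P3→Y gives 6>4]
(D,R,W): not NE [P1→C gives 2>1; P2→S gives 8>2; P3→Y gives 6>0]
(D,S,X): not NE [P1→A gives 9>8; P2→Q gives 8>2; P3→W gives 9>2]
(D,S,Y): not NE [P1→C gives 8>3; P2→R gives 8>1; P3→W gives 9>0]
(D,S,Z): not NE [P1→A gives 9>3; P2→R gives 9>1]
(D,S,W): not NE [P1→A gives 10>8]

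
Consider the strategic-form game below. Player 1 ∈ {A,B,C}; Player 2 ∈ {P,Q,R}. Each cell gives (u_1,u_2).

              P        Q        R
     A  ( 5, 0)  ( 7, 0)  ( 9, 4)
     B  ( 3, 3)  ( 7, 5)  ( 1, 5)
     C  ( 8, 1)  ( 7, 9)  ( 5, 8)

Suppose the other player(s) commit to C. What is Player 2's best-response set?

u_2(P vs C) = 1
u_2(Q vs C) = 9
u_2(R vs C) = 8
max payoff 9 at {Q}

P2 best: {Q}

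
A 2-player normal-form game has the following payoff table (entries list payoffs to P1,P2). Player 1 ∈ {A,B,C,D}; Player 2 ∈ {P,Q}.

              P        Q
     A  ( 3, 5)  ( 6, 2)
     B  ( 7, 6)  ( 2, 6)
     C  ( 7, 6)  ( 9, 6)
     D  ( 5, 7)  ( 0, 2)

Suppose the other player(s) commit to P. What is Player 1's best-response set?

P1 best: {B,C}

u_1(A vs P) = 3
u_1(B vs P) = 7
u_1(C vs P) = 7
u_1(D vs P) = 5
max payoff 7 at {B,C}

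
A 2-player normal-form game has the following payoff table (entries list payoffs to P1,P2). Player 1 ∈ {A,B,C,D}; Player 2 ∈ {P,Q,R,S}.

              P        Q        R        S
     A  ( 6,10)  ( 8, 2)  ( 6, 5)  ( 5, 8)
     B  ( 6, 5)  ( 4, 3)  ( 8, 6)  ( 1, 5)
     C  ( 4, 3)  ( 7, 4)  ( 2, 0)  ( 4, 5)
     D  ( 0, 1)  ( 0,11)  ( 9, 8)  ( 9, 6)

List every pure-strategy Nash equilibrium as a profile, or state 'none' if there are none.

NE set: (A,P)

(A,P): NE
(A,Q): not NE [P2→P gives 10>2]
(A,R): not NE [P1→D gives 9>6; P2→P gives 10>5]
(A,S): not NE [P1→D gives 9>5; P2→P gives 10>8]
(B,P): not NE [P2→R gives 6>5]
(B,Q): not NE [P1→A gives 8>4; P2→R gives 6>3]
(B,R): not NE [P1→D gives 9>8]
(B,S): not NE [P1→D gives 9>1; P2→R gives 6>5]
(C,P): not NE [P1→B gives 6>4; P2→S gives 5>3]
(C,Q): not NE [P1→A gives 8>7; P2→S gives 5>4]
(C,R): not NE [P1→D gives 9>2; P2→S gives 5>0]
(C,S): not NE [P1→D gives 9>4]
(D,P): not NE [P1→B gives 6>0; P2→Q gives 11>1]
(D,Q): not NE [P1→A gives 8>0]
(D,R): not NE [P2→Q gives 11>8]
(D,S): not NE [P2→Q gives 11>6]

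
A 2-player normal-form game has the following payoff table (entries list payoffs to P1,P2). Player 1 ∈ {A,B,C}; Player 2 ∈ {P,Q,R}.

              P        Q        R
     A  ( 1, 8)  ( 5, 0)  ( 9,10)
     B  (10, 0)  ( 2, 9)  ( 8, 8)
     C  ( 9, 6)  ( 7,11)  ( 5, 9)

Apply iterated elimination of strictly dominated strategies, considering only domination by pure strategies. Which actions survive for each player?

Remaining: P1:{A,C} P2:{Q,R}

P2 drop P (R beats it: A:10>8 B:8>0 C:9>6)
P1 drop B (A beats it: Q:5>2 R:9>8)
P1→{A,C} P2→{Q,R}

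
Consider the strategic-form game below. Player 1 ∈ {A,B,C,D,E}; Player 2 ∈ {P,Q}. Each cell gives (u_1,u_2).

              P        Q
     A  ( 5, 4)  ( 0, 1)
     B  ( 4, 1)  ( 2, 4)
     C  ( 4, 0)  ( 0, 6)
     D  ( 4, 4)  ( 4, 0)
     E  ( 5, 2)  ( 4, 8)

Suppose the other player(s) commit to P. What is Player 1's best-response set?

u_1(A vs P) = 5
u_1(B vs P) = 4
u_1(C vs P) = 4
u_1(D vs P) = 4
u_1(E vs P) = 5
max payoff 5 at {A,E}

BR_1 = {A,E}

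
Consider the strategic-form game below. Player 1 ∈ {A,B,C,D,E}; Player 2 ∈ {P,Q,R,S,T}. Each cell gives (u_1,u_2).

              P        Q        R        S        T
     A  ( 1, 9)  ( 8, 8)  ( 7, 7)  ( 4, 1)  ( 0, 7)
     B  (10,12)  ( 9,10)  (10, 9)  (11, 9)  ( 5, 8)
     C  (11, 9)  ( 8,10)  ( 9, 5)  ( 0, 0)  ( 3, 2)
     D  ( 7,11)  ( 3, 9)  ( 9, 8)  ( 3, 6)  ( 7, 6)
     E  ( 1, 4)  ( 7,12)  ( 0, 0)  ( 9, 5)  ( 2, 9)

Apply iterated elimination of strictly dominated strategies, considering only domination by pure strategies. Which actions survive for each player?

P1 drop A (B beats it: P:10>1 Q:9>8 R:10>7 S:11>4 T:5>0)
P1 drop E (B beats it: P:10>1 Q:9>7 R:10>0 S:11>9 T:5>2)
P2 drop R (P beats it: B:12>9 C:9>5 D:11>8)
P2 drop S (P beats it: B:12>9 C:9>0 D:11>6)
P2 drop T (P beats it: B:12>8 C:9>2 D:11>6)
P1 drop D (B beats it: P:10>7 Q:9>3)
P1→{B,C} P2→{P,Q}

IESDS → P1:{B,C} P2:{P,Q}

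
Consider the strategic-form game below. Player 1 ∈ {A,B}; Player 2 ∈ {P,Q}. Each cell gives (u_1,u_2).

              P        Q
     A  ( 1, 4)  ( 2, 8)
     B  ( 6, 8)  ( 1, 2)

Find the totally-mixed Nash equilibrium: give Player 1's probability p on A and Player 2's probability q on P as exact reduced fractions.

P1 indiff ⇒ q·1+(1-q)·2 = q·6+(1-q)·1 ⇒ q(-5) = (1-q)(-1) ⇒ q = 1/6
P2 indiff ⇒ p·4+(1-p)·8 = p·8+(1-p)·2 ⇒ p(-4) = (1-p)(-6) ⇒ p = 3/5

p=3/5, q=1/6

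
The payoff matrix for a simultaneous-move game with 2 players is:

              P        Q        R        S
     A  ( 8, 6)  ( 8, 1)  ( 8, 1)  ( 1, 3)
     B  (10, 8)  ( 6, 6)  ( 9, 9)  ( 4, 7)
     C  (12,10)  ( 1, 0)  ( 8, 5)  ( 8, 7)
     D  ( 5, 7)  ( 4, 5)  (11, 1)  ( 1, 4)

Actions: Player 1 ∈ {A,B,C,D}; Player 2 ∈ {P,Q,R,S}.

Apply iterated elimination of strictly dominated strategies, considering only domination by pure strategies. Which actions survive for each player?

P2 drop Q (P beats it: A:6>1 B:8>6 C:10>0 D:7>5)
P1 drop A (B beats it: P:10>8 R:9>8 S:4>1)
P2 drop S (P beats it: B:8>7 C:10>7 D:7>4)
P1→{B,C,D} P2→{P,R}

Survivors P1:{B,C,D} P2:{P,R}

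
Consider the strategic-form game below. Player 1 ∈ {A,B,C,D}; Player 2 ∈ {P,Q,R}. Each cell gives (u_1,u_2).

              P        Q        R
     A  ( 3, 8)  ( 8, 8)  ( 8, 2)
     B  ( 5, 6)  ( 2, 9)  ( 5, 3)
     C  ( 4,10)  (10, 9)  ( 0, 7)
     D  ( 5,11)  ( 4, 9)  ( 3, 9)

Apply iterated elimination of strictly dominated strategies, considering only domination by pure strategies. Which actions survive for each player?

IESDS → P1:{B,C,D} P2:{P,Q}

P2 drop R (P beats it: A:8>2 B:6>3 C:10>7 D:11>9)
P1 drop A (C beats it: P:4>3 Q:10>8)
P1→{B,C,D} P2→{P,Q}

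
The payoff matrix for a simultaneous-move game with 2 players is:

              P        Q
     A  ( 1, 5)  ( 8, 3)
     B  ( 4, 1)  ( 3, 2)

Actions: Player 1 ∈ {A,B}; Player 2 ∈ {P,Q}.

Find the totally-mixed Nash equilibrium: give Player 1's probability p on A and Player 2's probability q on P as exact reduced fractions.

P1 mixes 1/3 on A; P2 mixes 5/8 on P

P1 indiff ⇒ q·1+(1-q)·8 = q·4+(1-q)·3 ⇒ q(-3) = (1-q)(-5) ⇒ q = 5/8
P2 indiff ⇒ p·5+(1-p)·1 = p·3+(1-p)·2 ⇒ p(2) = (1-p)(1) ⇒ p = 1/3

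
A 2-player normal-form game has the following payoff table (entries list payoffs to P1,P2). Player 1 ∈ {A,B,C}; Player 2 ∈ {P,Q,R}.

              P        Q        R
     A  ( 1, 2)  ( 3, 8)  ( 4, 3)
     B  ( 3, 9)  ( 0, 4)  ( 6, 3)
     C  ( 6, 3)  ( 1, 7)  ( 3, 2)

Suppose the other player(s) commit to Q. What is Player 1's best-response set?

u_1(A vs Q) = 3
u_1(B vs Q) = 0
u_1(C vs Q) = 1
max payoff 3 at {A}

BR_1 = {A}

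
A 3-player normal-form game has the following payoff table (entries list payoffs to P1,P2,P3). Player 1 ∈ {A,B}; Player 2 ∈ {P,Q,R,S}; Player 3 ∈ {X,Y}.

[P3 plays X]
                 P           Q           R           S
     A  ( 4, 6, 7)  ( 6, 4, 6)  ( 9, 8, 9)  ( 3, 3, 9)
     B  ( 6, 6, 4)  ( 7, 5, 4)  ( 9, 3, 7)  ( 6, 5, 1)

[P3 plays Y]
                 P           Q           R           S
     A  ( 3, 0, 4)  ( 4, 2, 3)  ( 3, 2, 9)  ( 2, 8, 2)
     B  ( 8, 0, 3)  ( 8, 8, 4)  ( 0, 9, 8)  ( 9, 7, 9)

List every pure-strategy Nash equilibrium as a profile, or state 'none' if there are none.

(A,P,X): not NE [P1→B gives 6>4; P2→R gives 8>6]
(A,P,Y): not NE [P1→B gives 8>3; P2→S gives 8>0; P3→X gives 7>4]
(A,Q,X): not NE [P1→B gives 7>6; P2→R gives 8>4]
(A,Q,Y): not NE [P1→B gives 8>4; P2→S gives 8>2; P3→X gives 6>3]
(A,R,X): NE
(A,R,Y): not NE [P2→S gives 8>2]
(A,S,X): not NE [P1→B gives 6>3; P2→R gives 8>3]
(A,S,Y): not NE [P1→B gives 9>2; P3→X gives 9>2]
(B,P,X): NE
(B,P,Y): not NE [P2→R gives 9>0; P3→X gives 4>3]
(B,Q,X): not NE [P2→P gives 6>5]
(B,Q,Y): not NE [P2→R gives 9>8]
(B,R,X): not NE [P2→P gives 6>3; P3→Y gives 8>7]
(B,R,Y): not NE [P1→A gives 3>0]
(B,S,X): not NE [P2→P gives 6>5; P3→Y gives 9>1]
(B,S,Y): not NE [P2→R gives 9>7]

Nash profiles: (A,R,X), (B,P,X)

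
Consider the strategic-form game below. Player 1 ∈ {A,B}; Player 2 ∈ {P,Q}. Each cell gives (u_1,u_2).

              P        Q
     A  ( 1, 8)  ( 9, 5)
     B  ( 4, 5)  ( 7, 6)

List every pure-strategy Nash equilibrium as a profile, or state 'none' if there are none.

(A,P): not NE [P1→B gives 4>1]
(A,Q): not NE [P2→P gives 8>5]
(B,P): not NE [P2→Q gives 6>5]
(B,Q): not NE [P1→A gives 9>7]

No pure NE.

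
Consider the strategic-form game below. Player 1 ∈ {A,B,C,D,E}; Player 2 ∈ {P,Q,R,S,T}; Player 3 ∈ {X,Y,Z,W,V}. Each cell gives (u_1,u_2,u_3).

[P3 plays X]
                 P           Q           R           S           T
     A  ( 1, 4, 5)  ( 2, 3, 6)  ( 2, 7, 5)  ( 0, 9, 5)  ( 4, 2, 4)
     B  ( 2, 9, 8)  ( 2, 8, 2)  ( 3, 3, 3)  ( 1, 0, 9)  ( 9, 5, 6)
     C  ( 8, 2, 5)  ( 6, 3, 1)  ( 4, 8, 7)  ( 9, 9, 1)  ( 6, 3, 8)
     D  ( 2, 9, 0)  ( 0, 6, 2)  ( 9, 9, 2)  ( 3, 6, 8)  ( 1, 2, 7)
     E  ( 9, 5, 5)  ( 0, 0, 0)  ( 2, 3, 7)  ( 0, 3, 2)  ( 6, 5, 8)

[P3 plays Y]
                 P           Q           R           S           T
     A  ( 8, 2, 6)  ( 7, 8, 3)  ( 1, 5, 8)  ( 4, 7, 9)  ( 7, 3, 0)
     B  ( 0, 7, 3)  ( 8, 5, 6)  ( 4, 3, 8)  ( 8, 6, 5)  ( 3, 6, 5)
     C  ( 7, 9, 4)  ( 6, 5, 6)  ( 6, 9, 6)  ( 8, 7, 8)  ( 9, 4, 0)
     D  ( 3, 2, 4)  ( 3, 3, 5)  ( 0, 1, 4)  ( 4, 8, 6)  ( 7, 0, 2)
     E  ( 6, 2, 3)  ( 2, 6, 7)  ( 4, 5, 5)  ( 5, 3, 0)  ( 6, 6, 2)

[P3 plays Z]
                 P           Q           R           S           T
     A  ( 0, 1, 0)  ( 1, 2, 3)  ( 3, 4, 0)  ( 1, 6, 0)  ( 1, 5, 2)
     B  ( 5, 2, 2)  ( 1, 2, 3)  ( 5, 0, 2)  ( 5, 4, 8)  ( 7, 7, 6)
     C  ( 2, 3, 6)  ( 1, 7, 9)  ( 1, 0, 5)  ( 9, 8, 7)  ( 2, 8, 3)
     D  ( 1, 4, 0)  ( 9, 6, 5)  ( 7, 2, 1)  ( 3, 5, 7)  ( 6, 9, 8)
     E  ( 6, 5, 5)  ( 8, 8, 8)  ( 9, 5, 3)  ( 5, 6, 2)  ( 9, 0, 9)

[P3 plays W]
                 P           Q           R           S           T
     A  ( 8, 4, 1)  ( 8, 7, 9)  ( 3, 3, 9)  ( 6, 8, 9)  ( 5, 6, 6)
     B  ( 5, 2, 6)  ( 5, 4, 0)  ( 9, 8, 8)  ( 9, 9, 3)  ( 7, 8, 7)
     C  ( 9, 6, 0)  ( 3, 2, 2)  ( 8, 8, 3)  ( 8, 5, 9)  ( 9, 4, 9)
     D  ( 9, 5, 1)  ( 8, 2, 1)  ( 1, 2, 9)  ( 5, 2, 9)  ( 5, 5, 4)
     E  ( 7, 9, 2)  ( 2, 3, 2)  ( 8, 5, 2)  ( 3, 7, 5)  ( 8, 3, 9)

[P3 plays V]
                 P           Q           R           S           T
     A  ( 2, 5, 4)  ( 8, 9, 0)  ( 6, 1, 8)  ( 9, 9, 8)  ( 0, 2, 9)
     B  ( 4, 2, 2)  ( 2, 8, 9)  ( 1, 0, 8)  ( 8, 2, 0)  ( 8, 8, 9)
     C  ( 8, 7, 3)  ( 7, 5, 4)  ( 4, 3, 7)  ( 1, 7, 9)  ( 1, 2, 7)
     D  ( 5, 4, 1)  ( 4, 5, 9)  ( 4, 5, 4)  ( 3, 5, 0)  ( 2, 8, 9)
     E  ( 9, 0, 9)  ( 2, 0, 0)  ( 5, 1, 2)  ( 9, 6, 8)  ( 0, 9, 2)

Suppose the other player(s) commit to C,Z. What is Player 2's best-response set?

P2 best: {S,T}

u_2(P vs C,Z) = 3
u_2(Q vs C,Z) = 7
u_2(R vs C,Z) = 0
u_2(S vs C,Z) = 8
u_2(T vs C,Z) = 8
max payoff 8 at {S,T}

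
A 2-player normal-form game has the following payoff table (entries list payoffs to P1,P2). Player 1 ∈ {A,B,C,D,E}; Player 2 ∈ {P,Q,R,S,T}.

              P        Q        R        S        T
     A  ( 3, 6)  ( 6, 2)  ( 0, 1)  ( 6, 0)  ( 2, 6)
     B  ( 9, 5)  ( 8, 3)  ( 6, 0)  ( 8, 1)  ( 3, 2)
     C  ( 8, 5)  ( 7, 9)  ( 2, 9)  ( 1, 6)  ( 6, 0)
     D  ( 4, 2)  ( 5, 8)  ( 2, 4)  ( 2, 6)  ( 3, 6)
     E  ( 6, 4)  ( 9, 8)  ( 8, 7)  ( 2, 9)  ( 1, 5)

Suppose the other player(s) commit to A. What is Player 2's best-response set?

u_2(P vs A) = 6
u_2(Q vs A) = 2
u_2(R vs A) = 1
u_2(S vs A) = 0
u_2(T vs A) = 6
max payoff 6 at {P,T}

BR_2 = {P,T}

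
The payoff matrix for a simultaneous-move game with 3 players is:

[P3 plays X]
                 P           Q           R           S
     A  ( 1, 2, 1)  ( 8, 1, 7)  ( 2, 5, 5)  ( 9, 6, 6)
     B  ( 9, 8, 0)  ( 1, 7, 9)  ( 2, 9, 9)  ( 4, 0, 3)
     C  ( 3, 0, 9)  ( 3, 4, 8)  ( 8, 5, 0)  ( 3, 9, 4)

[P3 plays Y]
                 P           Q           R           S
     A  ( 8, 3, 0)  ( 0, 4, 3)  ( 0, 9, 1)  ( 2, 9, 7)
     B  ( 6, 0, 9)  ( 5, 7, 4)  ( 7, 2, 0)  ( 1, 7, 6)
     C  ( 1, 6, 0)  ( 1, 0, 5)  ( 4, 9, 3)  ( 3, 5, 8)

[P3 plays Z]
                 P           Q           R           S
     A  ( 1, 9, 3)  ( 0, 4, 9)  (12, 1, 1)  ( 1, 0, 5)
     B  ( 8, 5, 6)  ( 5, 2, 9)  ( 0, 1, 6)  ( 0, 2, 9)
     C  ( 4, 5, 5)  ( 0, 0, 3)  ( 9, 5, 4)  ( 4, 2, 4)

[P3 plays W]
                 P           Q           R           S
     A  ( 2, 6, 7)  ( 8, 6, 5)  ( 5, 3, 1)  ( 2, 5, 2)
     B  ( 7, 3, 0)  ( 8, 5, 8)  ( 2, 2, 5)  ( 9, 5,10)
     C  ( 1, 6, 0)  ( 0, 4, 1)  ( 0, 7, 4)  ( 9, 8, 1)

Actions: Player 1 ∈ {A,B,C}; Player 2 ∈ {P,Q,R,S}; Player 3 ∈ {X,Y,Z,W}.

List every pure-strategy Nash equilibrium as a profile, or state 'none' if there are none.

(A,P,X): not NE [P1→B gives 9>1; P2→S gives 6>2; P3→W gives 7>1]
(A,P,Y): not NE [P2→S gives 9>3; P3→W gives 7>0]
(A,P,Z): not NE [P1→B gives 8>1; P3→W gives 7>3]
(A,P,W): not NE [P1→B gives 7>2]
(A,Q,X): not NE [P2→S gives 6>1; P3→Z gives 9>7]
(A,Q,Y): not NE [P1→B gives 5>0; P2→S gives 9>4; P3→Z gives 9>3]
(A,Q,Z): not NE [P1→B gives 5>0; P2→P gives 9>4]
(A,Q,W): not NE [P3→Z gives 9>5]
(A,R,X): not NE [P1→C gives 8>2; P2→S gives 6>5]
(A,R,Y): not NE [P1→B gives 7>0; P3→X gives 5>1]
(A,R,Z): not NE [P2→P gives 9>1; P3→X gives 5>1]
(A,R,W): not NE [P2→Q gives 6>3; P3→X gives 5>1]
(A,S,X): not NE [P3→Y gives 7>6]
(A,S,Y): not NE [P1→C gives 3>2]
(A,S,Z): not NE [P1→C gives 4>1; P2→P gives 9>0; P3→Y gives 7>5]
(A,S,W): not NE [P1→C gives 9>2; P2→Q gives 6>5; P3→Y gives 7>2]
(B,P,X): not NE [P2→R gives 9>8; P3→Y gives 9>0]
(B,P,Y): not NE [P1→A gives 8>6; P2→S gives 7>0]
(B,P,Z): not NE [P3→Y gives 9>6]
(B,P,W): not NE [P2→S gives 5>3; P3→Y gives 9>0]
(B,Q,X): not NE [P1→A gives 8>1; P2→R gives 9>7]
(B,Q,Y): not NE [P3→Z gives 9>4]
(B,Q,Z): not NE [P2→P gives 5>2]
(B,Q,W): not NE [P3→Z gives 9>8]
(B,R,X): not NE [P1→C gives 8>2]
(B,R,Y): not NE [P2→S gives 7>2; P3→X gives 9>0]
(B,R,Z): not NE [P1→A gives 12>0; P2→P gives 5>1; P3→X gives 9>6]
(B,R,W): not NE [P1→A gives 5>2; P2→S gives 5>2; P3→X gives 9>5]
(B,S,X): not NE [P1→A gives 9>4; P2→R gives 9>0; P3→W gives 10>3]
(B,S,Y): not NE [P1→C gives 3>1; P3→W gives 10>6]
(B,S,Z): not NE [P1→C gives 4>0; P2→P gives 5>2; P3→W gives 10>9]
(B,S,W): NE
(C,P,X): not NE [P1→B gives 9>3; P2→S gives 9>0]
(C,P,Y): not NE [P1→A gives 8>1; P2→R gives 9>6; P3→X gives 9>0]
(C,P,Z): not NE [P1→B gives 8>4; P3→X gives 9>5]
(C,P,W): not NE [P1→B gives 7>1; P2→S gives 8>6; P3→X gives 9>0]
(C,Q,X): not NE [P1→A gives 8>3; P2→S gives 9>4]
(C,Q,Y): not NE [P1→B gives 5>1; P2→R gives 9>0; P3→X gives 8>5]
(C,Q,Z): not NE [P1→B gives 5>0; P2→R gives 5>0; P3→X gives 8>3]
(C,Q,W): not NE [P1→B gives 8>0; P2→S gives 8>4; P3→X gives 8>1]
(C,R,X): not NE [P2→S gives 9>5; P3→W gives 4>0]
(C,R,Y): not NE [P1→B gives 7>4; P3→W gives 4>3]
(C,R,Z): not NE [P1→A gives 12>9]
(C,R,W): not NE [P1→A gives 5>0; P2→S gives 8>7]
(C,S,X): not NE [P1→A gives 9>3; P3→Y gives 8>4]
(C,S,Y): not NE [P2→R gives 9>5]
(C,S,Z): not NE [P2→R gives 5>2; P3→Y gives 8>4]
(C,S,W): not NE [P3→Y gives 8>1]

NE set: (B,S,W)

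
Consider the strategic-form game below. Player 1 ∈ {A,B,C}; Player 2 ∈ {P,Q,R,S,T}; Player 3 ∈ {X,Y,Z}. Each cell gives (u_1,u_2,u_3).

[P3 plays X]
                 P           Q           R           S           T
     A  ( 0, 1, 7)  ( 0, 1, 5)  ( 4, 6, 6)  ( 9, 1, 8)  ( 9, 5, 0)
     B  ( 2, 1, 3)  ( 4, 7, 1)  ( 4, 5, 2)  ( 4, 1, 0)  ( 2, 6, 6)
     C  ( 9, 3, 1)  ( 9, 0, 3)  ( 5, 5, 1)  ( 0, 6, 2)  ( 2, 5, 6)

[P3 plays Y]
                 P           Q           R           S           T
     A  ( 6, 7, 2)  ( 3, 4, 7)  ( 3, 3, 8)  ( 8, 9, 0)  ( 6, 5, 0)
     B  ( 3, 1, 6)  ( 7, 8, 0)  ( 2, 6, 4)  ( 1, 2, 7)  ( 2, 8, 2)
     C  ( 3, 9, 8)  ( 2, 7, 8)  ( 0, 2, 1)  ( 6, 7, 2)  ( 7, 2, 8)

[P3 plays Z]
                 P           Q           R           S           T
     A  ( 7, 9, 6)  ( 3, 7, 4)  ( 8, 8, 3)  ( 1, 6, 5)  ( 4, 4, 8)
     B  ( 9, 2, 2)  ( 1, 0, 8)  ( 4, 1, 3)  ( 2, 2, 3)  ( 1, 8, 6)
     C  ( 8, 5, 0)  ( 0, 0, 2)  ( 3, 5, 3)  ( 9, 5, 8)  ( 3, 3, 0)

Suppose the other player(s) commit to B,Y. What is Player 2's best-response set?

argmax u_2 = {Q,T}

u_2(P vs B,Y) = 1
u_2(Q vs B,Y) = 8
u_2(R vs B,Y) = 6
u_2(S vs B,Y) = 2
u_2(T vs B,Y) = 8
max payoff 8 at {Q,T}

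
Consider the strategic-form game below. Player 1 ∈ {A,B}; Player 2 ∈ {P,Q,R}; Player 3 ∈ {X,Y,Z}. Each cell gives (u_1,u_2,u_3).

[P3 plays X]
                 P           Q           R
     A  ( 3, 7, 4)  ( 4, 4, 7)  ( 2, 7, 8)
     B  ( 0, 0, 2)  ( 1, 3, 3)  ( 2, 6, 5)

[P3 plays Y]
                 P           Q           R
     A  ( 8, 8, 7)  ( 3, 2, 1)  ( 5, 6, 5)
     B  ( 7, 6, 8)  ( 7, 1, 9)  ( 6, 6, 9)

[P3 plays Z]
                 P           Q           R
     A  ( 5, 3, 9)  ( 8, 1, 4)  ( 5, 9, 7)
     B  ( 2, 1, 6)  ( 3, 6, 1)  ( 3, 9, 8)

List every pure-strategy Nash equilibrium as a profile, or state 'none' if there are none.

NE set: (A,R,X), (B,R,Y)

(A,P,X): not NE [P3→Z gives 9>4]
(A,P,Y): not NE [P3→Z gives 9>7]
(A,P,Z): not NE [P2→R gives 9>3]
(A,Q,X): not NE [P2→R gives 7>4]
(A,Q,Y): not NE [P1→B gives 7>3; P2→P gives 8>2; P3→X gives 7>1]
(A,Q,Z): not NE [P2→R gives 9>1; P3→X gives 7>4]
(A,R,X): NE
(A,R,Y): not NE [P1→B gives 6>5; P2→P gives 8>6; P3→X gives 8>5]
(A,R,Z): not NE [P3→X gives 8>7]
(B,P,X): not NE [P1→A gives 3>0; P2→R gives 6>0; P3→Y gives 8>2]
(B,P,Y): not NE [P1→A gives 8>7]
(B,P,Z): not NE [P1→A gives 5>2; P2→R gives 9>1; P3→Y gives 8>6]
(B,Q,X): not NE [P1→A gives 4>1; P2→R gives 6>3; P3→Y gives 9>3]
(B,Q,Y): not NE [P2→R gives 6>1]
(B,Q,Z): not NE [P1→A gives 8>3; P2→R gives 9>6; P3→Y gives 9>1]
(B,R,X): not NE [P3→Y gives 9>5]
(B,R,Y): NE
(B,R,Z): not NE [P1→A gives 5>3; P3→Y gives 9>8]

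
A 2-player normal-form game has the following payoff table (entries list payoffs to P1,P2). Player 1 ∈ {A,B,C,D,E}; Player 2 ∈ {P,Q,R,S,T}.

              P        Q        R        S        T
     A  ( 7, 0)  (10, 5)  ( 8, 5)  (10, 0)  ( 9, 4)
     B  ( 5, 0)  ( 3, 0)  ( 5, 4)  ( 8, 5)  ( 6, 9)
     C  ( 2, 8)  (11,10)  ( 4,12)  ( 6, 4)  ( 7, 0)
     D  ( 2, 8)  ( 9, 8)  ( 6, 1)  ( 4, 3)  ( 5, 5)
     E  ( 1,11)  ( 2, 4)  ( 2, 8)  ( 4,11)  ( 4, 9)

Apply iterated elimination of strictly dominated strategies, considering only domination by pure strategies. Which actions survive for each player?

Remaining: P1:{A,C} P2:{Q,R}

P1 drop B (A beats it: P:7>5 Q:10>3 R:8>5 S:10>8 T:9>6)
P1 drop D (A beats it: P:7>2 Q:10>9 R:8>6 S:10>4 T:9>5)
P1 drop E (A beats it: P:7>1 Q:10>2 R:8>2 S:10>4 T:9>4)
P2 drop P (Q beats it: A:5>0 C:10>8)
P2 drop S (Q beats it: A:5>0 C:10>4)
P2 drop T (Q beats it: A:5>4 C:10>0)
P1→{A,C} P2→{Q,R}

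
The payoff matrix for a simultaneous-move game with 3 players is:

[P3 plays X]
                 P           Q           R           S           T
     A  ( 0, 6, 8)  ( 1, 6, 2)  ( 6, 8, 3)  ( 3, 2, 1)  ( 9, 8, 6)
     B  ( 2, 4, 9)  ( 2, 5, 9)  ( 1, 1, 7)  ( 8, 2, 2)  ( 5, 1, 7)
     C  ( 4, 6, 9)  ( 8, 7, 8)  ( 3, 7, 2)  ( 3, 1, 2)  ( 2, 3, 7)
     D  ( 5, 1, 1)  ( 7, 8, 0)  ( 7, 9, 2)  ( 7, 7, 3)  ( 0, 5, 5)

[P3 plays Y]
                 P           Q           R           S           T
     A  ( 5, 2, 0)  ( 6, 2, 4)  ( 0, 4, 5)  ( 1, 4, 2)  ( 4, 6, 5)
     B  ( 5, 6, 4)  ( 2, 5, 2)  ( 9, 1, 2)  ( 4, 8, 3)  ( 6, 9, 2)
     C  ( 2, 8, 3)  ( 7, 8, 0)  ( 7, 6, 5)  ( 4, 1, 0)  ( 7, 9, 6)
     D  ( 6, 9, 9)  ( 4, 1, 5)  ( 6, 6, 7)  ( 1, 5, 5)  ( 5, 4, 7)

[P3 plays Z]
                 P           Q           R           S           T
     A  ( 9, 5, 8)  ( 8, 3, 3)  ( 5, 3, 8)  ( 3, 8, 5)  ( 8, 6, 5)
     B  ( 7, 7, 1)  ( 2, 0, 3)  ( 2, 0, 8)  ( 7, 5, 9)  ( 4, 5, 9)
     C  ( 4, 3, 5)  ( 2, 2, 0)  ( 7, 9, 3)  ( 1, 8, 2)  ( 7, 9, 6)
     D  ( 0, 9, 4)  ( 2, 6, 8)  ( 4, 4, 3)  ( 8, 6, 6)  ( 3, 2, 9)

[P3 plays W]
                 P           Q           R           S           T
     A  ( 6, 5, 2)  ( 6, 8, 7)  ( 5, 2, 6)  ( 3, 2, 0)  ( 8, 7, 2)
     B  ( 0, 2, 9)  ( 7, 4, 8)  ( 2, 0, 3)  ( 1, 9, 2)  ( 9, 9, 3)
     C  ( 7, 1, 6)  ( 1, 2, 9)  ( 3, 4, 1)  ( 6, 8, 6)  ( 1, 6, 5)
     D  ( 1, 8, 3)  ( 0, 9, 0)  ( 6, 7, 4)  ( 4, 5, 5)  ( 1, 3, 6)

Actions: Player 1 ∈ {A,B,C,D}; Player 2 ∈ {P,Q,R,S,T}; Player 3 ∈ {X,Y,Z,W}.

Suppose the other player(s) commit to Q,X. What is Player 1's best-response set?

argmax u_1 = {C}

u_1(A vs Q,X) = 1
u_1(B vs Q,X) = 2
u_1(C vs Q,X) = 8
u_1(D vs Q,X) = 7
max payoff 8 at {C}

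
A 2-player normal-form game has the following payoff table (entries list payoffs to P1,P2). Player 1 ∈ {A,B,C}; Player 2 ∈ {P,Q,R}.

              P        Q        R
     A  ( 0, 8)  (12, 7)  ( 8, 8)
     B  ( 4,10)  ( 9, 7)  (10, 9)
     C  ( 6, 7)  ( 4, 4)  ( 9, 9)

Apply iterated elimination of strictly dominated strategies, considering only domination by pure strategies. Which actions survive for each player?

P2 drop Q (P beats it: A:8>7 B:10>7 C:7>4)
P1 drop A (B beats it: P:4>0 R:10>8)
P1→{B,C} P2→{P,R}

Survivors P1:{B,C} P2:{P,R}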